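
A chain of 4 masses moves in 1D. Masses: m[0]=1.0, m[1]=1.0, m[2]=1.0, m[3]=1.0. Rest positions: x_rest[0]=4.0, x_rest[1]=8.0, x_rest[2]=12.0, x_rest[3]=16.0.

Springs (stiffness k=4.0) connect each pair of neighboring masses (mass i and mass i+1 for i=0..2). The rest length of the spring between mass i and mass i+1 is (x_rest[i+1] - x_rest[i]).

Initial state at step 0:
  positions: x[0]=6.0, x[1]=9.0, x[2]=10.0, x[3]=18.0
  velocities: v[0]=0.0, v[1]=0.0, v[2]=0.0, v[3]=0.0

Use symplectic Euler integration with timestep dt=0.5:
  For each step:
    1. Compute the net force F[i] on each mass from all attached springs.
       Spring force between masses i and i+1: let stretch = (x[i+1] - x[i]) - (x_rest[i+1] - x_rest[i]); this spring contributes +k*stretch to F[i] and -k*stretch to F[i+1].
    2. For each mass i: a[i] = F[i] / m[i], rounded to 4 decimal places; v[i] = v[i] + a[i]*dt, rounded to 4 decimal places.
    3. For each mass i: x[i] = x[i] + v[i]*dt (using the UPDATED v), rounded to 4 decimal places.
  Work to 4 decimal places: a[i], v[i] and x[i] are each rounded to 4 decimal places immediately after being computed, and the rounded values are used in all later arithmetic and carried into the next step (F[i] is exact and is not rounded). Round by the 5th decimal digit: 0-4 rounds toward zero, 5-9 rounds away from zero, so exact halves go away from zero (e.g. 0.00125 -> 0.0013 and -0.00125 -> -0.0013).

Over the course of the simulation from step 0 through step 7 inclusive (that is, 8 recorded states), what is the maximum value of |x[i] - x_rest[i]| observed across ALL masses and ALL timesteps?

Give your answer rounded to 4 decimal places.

Step 0: x=[6.0000 9.0000 10.0000 18.0000] v=[0.0000 0.0000 0.0000 0.0000]
Step 1: x=[5.0000 7.0000 17.0000 14.0000] v=[-2.0000 -4.0000 14.0000 -8.0000]
Step 2: x=[2.0000 13.0000 11.0000 17.0000] v=[-6.0000 12.0000 -12.0000 6.0000]
Step 3: x=[6.0000 6.0000 13.0000 18.0000] v=[8.0000 -14.0000 4.0000 2.0000]
Step 4: x=[6.0000 6.0000 13.0000 18.0000] v=[0.0000 0.0000 0.0000 0.0000]
Step 5: x=[2.0000 13.0000 11.0000 17.0000] v=[-8.0000 14.0000 -4.0000 -2.0000]
Step 6: x=[5.0000 7.0000 17.0000 14.0000] v=[6.0000 -12.0000 12.0000 -6.0000]
Step 7: x=[6.0000 9.0000 10.0000 18.0000] v=[2.0000 4.0000 -14.0000 8.0000]
Max displacement = 5.0000

Answer: 5.0000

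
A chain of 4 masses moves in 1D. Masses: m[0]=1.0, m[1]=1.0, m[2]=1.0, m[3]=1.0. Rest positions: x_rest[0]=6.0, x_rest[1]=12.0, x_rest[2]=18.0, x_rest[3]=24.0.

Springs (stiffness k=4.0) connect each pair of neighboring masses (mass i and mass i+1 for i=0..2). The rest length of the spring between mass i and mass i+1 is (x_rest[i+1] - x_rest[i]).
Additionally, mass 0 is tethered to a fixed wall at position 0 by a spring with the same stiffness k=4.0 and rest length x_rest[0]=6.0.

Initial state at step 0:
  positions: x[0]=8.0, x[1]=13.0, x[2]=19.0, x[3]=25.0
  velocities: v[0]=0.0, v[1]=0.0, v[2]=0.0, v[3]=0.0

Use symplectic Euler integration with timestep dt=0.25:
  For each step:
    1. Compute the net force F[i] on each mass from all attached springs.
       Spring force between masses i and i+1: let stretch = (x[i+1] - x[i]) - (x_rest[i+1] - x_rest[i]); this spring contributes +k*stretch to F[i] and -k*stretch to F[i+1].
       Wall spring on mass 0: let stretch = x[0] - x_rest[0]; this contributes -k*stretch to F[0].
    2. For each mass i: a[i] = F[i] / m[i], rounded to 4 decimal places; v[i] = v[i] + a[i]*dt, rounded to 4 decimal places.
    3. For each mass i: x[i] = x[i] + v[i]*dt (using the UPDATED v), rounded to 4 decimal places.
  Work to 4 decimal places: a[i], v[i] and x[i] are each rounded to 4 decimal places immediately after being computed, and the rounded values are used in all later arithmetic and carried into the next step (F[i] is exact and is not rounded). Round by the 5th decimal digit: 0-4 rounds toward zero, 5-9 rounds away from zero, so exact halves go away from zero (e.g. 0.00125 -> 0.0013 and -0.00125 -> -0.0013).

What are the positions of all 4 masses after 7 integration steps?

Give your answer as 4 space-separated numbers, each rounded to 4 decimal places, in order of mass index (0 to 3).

Answer: 6.3273 11.2753 17.9597 25.2488

Derivation:
Step 0: x=[8.0000 13.0000 19.0000 25.0000] v=[0.0000 0.0000 0.0000 0.0000]
Step 1: x=[7.2500 13.2500 19.0000 25.0000] v=[-3.0000 1.0000 0.0000 0.0000]
Step 2: x=[6.1875 13.4375 19.0625 25.0000] v=[-4.2500 0.7500 0.2500 0.0000]
Step 3: x=[5.3906 13.2188 19.2031 25.0156] v=[-3.1875 -0.8750 0.5625 0.0625]
Step 4: x=[5.2031 12.5391 19.3008 25.0781] v=[-0.7499 -2.7189 0.3907 0.2500]
Step 5: x=[5.5489 11.7158 19.1524 25.1963] v=[1.3830 -3.2932 -0.5937 0.4727]
Step 6: x=[6.0492 11.2099 18.6558 25.3035] v=[2.0010 -2.0235 -1.9864 0.4288]
Step 7: x=[6.3273 11.2753 17.9597 25.2488] v=[1.1125 0.2617 -2.7846 -0.2189]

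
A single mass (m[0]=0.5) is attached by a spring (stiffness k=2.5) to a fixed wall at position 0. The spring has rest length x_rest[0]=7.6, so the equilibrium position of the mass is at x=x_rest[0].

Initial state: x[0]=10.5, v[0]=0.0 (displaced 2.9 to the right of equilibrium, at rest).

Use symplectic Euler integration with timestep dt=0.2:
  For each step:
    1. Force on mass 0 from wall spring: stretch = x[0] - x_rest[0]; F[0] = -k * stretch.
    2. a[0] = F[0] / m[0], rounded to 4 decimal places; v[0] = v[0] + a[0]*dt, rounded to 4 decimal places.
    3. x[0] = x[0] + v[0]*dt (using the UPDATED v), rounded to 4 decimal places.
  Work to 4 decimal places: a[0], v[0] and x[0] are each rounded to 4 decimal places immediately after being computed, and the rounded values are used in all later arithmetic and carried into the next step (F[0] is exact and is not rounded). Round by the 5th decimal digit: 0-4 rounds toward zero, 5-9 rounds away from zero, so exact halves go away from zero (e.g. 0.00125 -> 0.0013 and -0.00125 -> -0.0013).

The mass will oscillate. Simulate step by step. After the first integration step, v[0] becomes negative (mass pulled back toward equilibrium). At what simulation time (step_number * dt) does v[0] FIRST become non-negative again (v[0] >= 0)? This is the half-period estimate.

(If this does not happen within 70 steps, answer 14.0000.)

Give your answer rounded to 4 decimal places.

Step 0: x=[10.5000] v=[0.0000]
Step 1: x=[9.9200] v=[-2.9000]
Step 2: x=[8.8760] v=[-5.2200]
Step 3: x=[7.5768] v=[-6.4960]
Step 4: x=[6.2822] v=[-6.4728]
Step 5: x=[5.2512] v=[-5.1550]
Step 6: x=[4.6900] v=[-2.8062]
Step 7: x=[4.7108] v=[0.1038]
First v>=0 after going negative at step 7, time=1.4000

Answer: 1.4000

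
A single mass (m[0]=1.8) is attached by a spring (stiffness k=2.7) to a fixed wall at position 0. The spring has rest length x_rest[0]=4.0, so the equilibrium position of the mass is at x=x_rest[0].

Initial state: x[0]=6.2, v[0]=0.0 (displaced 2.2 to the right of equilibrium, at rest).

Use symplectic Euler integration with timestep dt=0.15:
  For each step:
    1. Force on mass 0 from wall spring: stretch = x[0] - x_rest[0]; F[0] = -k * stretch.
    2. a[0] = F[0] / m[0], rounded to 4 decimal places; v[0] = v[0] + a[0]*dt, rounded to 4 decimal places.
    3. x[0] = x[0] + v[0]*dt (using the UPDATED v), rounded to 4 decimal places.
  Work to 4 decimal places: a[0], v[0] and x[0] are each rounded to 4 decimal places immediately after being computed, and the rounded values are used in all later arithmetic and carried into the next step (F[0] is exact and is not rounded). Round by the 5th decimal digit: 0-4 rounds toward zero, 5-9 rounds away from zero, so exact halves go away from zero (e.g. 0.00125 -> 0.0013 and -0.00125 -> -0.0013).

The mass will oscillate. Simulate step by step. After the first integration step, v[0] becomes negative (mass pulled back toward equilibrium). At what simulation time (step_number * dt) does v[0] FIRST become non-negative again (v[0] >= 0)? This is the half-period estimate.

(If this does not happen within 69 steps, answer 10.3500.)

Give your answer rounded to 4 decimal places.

Step 0: x=[6.2000] v=[0.0000]
Step 1: x=[6.1258] v=[-0.4950]
Step 2: x=[5.9798] v=[-0.9733]
Step 3: x=[5.7670] v=[-1.4188]
Step 4: x=[5.4945] v=[-1.8164]
Step 5: x=[5.1716] v=[-2.1527]
Step 6: x=[4.8092] v=[-2.4163]
Step 7: x=[4.4194] v=[-2.5984]
Step 8: x=[4.0155] v=[-2.6928]
Step 9: x=[3.6111] v=[-2.6963]
Step 10: x=[3.2198] v=[-2.6088]
Step 11: x=[2.8548] v=[-2.4333]
Step 12: x=[2.5285] v=[-2.1756]
Step 13: x=[2.2518] v=[-1.8445]
Step 14: x=[2.0341] v=[-1.4512]
Step 15: x=[1.8828] v=[-1.0089]
Step 16: x=[1.8029] v=[-0.5325]
Step 17: x=[1.7972] v=[-0.0381]
Step 18: x=[1.8658] v=[0.4575]
First v>=0 after going negative at step 18, time=2.7000

Answer: 2.7000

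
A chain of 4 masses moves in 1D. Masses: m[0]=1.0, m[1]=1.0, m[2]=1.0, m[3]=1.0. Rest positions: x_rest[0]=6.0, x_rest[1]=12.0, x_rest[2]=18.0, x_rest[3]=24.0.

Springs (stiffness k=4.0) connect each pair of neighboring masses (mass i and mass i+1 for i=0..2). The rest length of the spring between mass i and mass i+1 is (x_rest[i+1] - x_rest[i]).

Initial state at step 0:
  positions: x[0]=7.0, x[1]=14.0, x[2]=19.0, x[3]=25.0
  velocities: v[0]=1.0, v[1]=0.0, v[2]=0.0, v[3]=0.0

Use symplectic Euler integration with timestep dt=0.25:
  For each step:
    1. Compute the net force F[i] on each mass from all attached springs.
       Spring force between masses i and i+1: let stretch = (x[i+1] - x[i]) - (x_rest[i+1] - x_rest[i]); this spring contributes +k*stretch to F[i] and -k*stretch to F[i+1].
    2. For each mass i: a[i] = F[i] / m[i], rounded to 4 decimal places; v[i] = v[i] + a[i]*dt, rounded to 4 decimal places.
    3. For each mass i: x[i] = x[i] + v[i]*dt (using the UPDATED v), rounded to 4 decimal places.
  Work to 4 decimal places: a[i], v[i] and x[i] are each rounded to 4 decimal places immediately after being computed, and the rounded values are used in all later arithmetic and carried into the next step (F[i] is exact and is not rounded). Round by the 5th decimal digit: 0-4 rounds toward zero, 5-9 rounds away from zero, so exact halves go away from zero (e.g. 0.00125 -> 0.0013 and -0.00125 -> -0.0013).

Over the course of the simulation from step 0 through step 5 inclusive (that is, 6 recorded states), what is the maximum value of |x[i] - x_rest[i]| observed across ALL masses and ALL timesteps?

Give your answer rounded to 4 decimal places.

Step 0: x=[7.0000 14.0000 19.0000 25.0000] v=[1.0000 0.0000 0.0000 0.0000]
Step 1: x=[7.5000 13.5000 19.2500 25.0000] v=[2.0000 -2.0000 1.0000 0.0000]
Step 2: x=[8.0000 12.9375 19.5000 25.0625] v=[2.0000 -2.2500 1.0000 0.2500]
Step 3: x=[8.2344 12.7813 19.5000 25.2344] v=[0.9375 -0.6250 0.0000 0.6875]
Step 4: x=[8.1055 13.1680 19.2539 25.4727] v=[-0.5156 1.5468 -0.9843 0.9531]
Step 5: x=[7.7422 13.8106 19.0411 25.6563] v=[-1.4531 2.5702 -0.8514 0.7343]
Max displacement = 2.2344

Answer: 2.2344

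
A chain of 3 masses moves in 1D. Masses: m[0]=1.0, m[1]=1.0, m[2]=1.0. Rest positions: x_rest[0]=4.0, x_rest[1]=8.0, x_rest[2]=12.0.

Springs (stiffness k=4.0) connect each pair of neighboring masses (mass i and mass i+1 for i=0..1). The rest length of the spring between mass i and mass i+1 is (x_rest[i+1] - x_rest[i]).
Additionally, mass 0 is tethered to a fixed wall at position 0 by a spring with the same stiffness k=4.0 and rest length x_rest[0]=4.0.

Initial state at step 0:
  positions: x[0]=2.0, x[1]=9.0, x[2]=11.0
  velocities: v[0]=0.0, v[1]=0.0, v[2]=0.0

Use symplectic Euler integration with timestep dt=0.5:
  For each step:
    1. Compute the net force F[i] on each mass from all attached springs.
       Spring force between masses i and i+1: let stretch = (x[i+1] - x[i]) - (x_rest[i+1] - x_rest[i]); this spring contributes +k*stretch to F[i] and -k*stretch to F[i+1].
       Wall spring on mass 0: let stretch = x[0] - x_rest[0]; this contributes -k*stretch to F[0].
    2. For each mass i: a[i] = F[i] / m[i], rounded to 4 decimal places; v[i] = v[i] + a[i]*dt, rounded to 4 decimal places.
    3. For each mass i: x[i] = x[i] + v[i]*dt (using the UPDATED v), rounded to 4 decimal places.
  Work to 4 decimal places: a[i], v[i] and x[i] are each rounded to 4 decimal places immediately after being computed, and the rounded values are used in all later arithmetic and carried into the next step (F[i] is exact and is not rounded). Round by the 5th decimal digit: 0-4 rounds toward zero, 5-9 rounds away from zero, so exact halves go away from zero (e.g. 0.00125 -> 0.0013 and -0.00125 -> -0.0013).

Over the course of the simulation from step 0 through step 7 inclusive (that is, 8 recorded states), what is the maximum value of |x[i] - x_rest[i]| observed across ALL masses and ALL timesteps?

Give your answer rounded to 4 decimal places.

Step 0: x=[2.0000 9.0000 11.0000] v=[0.0000 0.0000 0.0000]
Step 1: x=[7.0000 4.0000 13.0000] v=[10.0000 -10.0000 4.0000]
Step 2: x=[2.0000 11.0000 10.0000] v=[-10.0000 14.0000 -6.0000]
Step 3: x=[4.0000 8.0000 12.0000] v=[4.0000 -6.0000 4.0000]
Step 4: x=[6.0000 5.0000 14.0000] v=[4.0000 -6.0000 4.0000]
Step 5: x=[1.0000 12.0000 11.0000] v=[-10.0000 14.0000 -6.0000]
Step 6: x=[6.0000 7.0000 13.0000] v=[10.0000 -10.0000 4.0000]
Step 7: x=[6.0000 7.0000 13.0000] v=[0.0000 0.0000 0.0000]
Max displacement = 4.0000

Answer: 4.0000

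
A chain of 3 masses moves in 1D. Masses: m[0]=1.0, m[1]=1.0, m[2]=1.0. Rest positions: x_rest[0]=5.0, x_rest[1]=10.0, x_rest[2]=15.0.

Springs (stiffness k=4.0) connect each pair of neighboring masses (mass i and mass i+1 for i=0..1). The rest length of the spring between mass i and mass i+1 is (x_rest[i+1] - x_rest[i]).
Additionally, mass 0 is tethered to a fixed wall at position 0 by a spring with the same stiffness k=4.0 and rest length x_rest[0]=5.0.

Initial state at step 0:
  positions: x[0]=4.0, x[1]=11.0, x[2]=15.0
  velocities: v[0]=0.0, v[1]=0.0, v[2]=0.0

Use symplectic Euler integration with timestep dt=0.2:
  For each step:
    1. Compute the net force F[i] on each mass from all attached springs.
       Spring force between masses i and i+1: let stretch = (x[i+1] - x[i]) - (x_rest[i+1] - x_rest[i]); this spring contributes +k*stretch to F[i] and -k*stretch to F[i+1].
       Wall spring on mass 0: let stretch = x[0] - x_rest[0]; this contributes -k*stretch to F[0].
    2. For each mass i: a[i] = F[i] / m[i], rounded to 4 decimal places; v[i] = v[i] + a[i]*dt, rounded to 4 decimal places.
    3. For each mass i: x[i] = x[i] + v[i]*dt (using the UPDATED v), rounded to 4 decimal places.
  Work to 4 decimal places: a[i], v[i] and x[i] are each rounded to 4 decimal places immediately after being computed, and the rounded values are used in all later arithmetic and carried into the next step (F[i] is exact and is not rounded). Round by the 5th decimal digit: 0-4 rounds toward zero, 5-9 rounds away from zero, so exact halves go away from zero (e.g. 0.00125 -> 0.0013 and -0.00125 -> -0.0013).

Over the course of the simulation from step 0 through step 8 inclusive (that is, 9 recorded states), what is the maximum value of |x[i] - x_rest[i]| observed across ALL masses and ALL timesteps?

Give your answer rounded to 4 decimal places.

Answer: 1.1152

Derivation:
Step 0: x=[4.0000 11.0000 15.0000] v=[0.0000 0.0000 0.0000]
Step 1: x=[4.4800 10.5200 15.1600] v=[2.4000 -2.4000 0.8000]
Step 2: x=[5.2096 9.8160 15.3776] v=[3.6480 -3.5200 1.0880]
Step 3: x=[5.8427 9.2648 15.5053] v=[3.1654 -2.7558 0.6387]
Step 4: x=[6.0885 9.1646 15.4346] v=[1.2289 -0.5011 -0.3537]
Step 5: x=[5.8523 9.5754 15.1607] v=[-1.1810 2.0540 -1.3697]
Step 6: x=[5.2754 10.2842 14.7931] v=[-2.8844 3.5438 -1.8379]
Step 7: x=[4.6559 10.9130 14.5041] v=[-3.0977 3.1439 -1.4450]
Step 8: x=[4.2926 11.1152 14.4405] v=[-1.8167 1.0111 -0.3179]
Max displacement = 1.1152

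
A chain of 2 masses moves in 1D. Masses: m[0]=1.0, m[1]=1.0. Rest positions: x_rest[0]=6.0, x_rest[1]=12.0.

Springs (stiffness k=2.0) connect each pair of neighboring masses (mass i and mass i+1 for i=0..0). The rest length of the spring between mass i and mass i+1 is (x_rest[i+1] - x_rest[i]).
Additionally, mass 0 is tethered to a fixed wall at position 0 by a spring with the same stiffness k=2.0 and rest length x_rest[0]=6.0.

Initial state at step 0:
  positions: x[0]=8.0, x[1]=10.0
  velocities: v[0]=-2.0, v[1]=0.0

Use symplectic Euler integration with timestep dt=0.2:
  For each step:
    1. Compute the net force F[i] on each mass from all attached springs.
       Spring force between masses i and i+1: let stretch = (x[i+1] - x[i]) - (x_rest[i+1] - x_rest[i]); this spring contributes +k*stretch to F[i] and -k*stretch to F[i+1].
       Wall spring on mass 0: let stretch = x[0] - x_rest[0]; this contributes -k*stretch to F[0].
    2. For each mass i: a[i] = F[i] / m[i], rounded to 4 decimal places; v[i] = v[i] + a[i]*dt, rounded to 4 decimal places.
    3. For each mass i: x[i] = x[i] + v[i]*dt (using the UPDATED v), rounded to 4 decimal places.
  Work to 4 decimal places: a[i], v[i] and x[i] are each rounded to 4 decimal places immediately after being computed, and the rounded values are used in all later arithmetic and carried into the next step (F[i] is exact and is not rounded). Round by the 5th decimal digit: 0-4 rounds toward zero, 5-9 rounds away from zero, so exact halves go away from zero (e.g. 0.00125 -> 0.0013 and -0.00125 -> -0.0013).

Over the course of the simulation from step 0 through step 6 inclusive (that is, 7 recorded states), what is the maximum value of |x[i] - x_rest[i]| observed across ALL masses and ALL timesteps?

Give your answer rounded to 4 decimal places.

Step 0: x=[8.0000 10.0000] v=[-2.0000 0.0000]
Step 1: x=[7.1200 10.3200] v=[-4.4000 1.6000]
Step 2: x=[5.9264 10.8640] v=[-5.9680 2.7200]
Step 3: x=[4.6537 11.4930] v=[-6.3635 3.1450]
Step 4: x=[3.5558 12.0549] v=[-5.4893 2.8093]
Step 5: x=[2.8534 12.4168] v=[-3.5120 1.8097]
Step 6: x=[2.6878 12.4937] v=[-0.8280 0.3843]
Max displacement = 3.3122

Answer: 3.3122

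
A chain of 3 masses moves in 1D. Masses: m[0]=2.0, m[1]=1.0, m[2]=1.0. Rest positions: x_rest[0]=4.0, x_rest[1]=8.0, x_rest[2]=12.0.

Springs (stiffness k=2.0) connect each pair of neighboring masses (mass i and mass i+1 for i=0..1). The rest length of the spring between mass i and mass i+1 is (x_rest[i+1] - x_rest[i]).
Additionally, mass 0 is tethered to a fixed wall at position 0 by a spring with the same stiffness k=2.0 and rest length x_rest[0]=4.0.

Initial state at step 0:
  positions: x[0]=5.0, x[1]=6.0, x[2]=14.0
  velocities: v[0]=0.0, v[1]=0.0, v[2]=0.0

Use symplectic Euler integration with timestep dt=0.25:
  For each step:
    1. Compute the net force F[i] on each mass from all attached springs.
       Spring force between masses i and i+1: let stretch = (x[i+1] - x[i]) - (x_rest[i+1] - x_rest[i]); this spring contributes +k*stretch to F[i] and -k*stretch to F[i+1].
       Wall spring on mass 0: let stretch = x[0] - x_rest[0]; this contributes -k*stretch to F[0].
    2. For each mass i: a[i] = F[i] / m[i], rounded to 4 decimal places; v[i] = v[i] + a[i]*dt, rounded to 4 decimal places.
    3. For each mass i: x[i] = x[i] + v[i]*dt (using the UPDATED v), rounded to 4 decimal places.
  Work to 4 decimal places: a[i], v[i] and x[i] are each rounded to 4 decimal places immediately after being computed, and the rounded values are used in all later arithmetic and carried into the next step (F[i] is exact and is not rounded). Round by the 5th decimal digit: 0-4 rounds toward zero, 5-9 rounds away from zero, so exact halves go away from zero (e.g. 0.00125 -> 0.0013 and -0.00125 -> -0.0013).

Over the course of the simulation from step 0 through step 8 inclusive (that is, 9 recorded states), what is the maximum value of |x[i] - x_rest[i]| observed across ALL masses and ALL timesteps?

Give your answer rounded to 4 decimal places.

Answer: 2.9407

Derivation:
Step 0: x=[5.0000 6.0000 14.0000] v=[0.0000 0.0000 0.0000]
Step 1: x=[4.7500 6.8750 13.5000] v=[-1.0000 3.5000 -2.0000]
Step 2: x=[4.3359 8.3125 12.6719] v=[-1.6563 5.7500 -3.3125]
Step 3: x=[3.8994 9.7979 11.7989] v=[-1.7461 5.9414 -3.4922]
Step 4: x=[3.5878 10.7961 11.1757] v=[-1.2463 3.9927 -2.4927]
Step 5: x=[3.5025 10.9407 11.0051] v=[-0.3412 0.5784 -0.6825]
Step 6: x=[3.6632 10.1636 11.3264] v=[0.6427 -3.1085 1.2853]
Step 7: x=[4.0012 8.7193 12.0024] v=[1.3520 -5.7773 2.7039]
Step 8: x=[4.3840 7.0956 12.7680] v=[1.5312 -6.4948 3.0624]
Max displacement = 2.9407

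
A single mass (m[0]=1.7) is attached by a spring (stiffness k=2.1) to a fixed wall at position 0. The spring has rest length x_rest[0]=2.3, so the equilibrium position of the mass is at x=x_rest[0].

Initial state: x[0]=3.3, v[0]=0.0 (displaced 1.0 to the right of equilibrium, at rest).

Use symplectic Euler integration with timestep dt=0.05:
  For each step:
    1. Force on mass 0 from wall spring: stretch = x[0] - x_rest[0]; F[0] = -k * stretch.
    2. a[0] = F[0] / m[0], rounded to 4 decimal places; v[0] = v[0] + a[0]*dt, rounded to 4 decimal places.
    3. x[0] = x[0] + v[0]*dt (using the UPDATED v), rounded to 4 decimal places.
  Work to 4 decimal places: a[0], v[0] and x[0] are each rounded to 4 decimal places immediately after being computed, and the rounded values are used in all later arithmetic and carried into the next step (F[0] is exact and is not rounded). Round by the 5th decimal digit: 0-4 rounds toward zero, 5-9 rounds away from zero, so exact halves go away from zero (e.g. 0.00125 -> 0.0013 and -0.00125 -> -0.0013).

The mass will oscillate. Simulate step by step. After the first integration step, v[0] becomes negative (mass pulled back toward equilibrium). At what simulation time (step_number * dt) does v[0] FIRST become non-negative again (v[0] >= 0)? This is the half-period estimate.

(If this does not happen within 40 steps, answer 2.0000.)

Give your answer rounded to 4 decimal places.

Answer: 2.0000

Derivation:
Step 0: x=[3.3000] v=[0.0000]
Step 1: x=[3.2969] v=[-0.0618]
Step 2: x=[3.2907] v=[-0.1234]
Step 3: x=[3.2815] v=[-0.1846]
Step 4: x=[3.2692] v=[-0.2452]
Step 5: x=[3.2539] v=[-0.3051]
Step 6: x=[3.2357] v=[-0.3640]
Step 7: x=[3.2146] v=[-0.4218]
Step 8: x=[3.1907] v=[-0.4783]
Step 9: x=[3.1640] v=[-0.5333]
Step 10: x=[3.1347] v=[-0.5867]
Step 11: x=[3.1028] v=[-0.6383]
Step 12: x=[3.0684] v=[-0.6879]
Step 13: x=[3.0316] v=[-0.7354]
Step 14: x=[2.9926] v=[-0.7806]
Step 15: x=[2.9514] v=[-0.8234]
Step 16: x=[2.9082] v=[-0.8636]
Step 17: x=[2.8631] v=[-0.9012]
Step 18: x=[2.8163] v=[-0.9360]
Step 19: x=[2.7679] v=[-0.9679]
Step 20: x=[2.7181] v=[-0.9968]
Step 21: x=[2.6670] v=[-1.0226]
Step 22: x=[2.6147] v=[-1.0453]
Step 23: x=[2.5615] v=[-1.0647]
Step 24: x=[2.5075] v=[-1.0809]
Step 25: x=[2.4528] v=[-1.0937]
Step 26: x=[2.3976] v=[-1.1031]
Step 27: x=[2.3421] v=[-1.1091]
Step 28: x=[2.2865] v=[-1.1117]
Step 29: x=[2.2310] v=[-1.1109]
Step 30: x=[2.1757] v=[-1.1066]
Step 31: x=[2.1208] v=[-1.0989]
Step 32: x=[2.0664] v=[-1.0878]
Step 33: x=[2.0127] v=[-1.0734]
Step 34: x=[1.9599] v=[-1.0557]
Step 35: x=[1.9082] v=[-1.0347]
Step 36: x=[1.8577] v=[-1.0105]
Step 37: x=[1.8085] v=[-0.9832]
Step 38: x=[1.7609] v=[-0.9528]
Step 39: x=[1.7149] v=[-0.9195]
Step 40: x=[1.6707] v=[-0.8834]
v[0] did not become non-negative within 40 steps; using fallback time=2.0000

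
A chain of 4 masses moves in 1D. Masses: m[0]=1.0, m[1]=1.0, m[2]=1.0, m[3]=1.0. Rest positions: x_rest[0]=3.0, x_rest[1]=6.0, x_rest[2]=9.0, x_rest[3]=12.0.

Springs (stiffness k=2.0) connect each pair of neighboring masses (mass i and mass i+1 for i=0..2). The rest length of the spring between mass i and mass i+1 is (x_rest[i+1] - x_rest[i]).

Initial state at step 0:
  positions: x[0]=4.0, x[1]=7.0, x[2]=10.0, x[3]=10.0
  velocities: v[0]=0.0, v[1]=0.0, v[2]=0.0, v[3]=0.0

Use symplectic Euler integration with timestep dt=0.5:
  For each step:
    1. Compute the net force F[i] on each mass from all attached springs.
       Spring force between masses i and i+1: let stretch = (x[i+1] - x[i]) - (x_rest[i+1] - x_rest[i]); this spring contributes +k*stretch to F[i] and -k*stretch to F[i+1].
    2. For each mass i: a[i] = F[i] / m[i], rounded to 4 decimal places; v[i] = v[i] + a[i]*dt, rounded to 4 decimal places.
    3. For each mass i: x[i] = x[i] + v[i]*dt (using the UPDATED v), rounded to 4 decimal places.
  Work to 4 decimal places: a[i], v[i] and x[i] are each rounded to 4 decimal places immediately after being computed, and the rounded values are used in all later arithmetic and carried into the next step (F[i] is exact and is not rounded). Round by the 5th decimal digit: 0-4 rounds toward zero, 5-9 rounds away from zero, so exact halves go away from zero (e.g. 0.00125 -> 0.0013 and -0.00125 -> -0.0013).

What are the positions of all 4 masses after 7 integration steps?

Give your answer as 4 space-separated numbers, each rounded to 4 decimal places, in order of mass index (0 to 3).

Answer: 2.4063 6.1563 9.3438 13.0938

Derivation:
Step 0: x=[4.0000 7.0000 10.0000 10.0000] v=[0.0000 0.0000 0.0000 0.0000]
Step 1: x=[4.0000 7.0000 8.5000 11.5000] v=[0.0000 0.0000 -3.0000 3.0000]
Step 2: x=[4.0000 6.2500 7.7500 13.0000] v=[0.0000 -1.5000 -1.5000 3.0000]
Step 3: x=[3.6250 5.1250 8.8750 13.3750] v=[-0.7500 -2.2500 2.2500 0.7500]
Step 4: x=[2.5000 5.1250 10.3750 13.0000] v=[-2.2500 0.0000 3.0000 -0.7500]
Step 5: x=[1.1875 6.4375 10.5625 12.8125] v=[-2.6250 2.6250 0.3750 -0.3750]
Step 6: x=[1.0000 7.1875 9.8125 13.0000] v=[-0.3750 1.5000 -1.5000 0.3750]
Step 7: x=[2.4063 6.1563 9.3438 13.0938] v=[2.8125 -2.0625 -0.9375 0.1875]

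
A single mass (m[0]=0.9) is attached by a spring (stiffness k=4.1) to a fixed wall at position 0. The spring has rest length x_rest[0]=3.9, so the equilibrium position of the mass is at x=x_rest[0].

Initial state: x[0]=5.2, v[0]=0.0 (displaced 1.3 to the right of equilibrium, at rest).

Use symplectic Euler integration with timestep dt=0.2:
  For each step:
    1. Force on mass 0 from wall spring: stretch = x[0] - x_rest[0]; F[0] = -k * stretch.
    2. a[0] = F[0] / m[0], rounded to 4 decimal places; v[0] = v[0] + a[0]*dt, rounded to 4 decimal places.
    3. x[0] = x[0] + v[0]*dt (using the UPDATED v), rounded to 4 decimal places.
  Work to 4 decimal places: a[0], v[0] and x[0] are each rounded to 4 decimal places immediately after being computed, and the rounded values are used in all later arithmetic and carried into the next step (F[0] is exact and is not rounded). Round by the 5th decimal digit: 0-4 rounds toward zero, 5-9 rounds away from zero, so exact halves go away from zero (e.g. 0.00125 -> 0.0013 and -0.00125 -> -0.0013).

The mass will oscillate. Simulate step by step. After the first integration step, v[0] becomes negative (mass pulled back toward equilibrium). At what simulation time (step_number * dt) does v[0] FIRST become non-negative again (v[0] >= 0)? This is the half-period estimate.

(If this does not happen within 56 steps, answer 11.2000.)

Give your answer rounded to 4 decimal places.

Step 0: x=[5.2000] v=[0.0000]
Step 1: x=[4.9631] v=[-1.1844]
Step 2: x=[4.5325] v=[-2.1530]
Step 3: x=[3.9866] v=[-2.7293]
Step 4: x=[3.4250] v=[-2.8082]
Step 5: x=[2.9499] v=[-2.3754]
Step 6: x=[2.6479] v=[-1.5098]
Step 7: x=[2.5741] v=[-0.3690]
Step 8: x=[2.7419] v=[0.8390]
First v>=0 after going negative at step 8, time=1.6000

Answer: 1.6000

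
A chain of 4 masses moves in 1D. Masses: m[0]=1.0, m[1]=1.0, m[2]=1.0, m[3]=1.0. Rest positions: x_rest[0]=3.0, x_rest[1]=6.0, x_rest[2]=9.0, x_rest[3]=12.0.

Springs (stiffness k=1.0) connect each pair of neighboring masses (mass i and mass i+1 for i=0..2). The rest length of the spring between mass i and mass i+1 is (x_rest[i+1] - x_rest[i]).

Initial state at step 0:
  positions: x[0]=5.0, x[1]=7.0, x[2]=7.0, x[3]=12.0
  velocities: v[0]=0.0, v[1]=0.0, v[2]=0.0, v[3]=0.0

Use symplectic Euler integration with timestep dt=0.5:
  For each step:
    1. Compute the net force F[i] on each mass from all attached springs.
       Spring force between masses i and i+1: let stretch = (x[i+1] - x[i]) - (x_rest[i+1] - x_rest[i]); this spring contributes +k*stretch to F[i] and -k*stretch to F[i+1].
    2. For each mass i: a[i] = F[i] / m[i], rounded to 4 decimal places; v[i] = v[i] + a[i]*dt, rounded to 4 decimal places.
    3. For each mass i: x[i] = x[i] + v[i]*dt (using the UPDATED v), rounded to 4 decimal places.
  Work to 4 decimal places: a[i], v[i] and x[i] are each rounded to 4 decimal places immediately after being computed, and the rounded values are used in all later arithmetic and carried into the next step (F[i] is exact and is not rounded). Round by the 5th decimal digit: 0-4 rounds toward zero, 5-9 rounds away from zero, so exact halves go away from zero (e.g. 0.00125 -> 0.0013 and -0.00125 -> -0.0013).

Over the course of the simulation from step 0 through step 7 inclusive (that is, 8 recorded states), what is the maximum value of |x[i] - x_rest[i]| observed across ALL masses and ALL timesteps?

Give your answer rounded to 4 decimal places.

Step 0: x=[5.0000 7.0000 7.0000 12.0000] v=[0.0000 0.0000 0.0000 0.0000]
Step 1: x=[4.7500 6.5000 8.2500 11.5000] v=[-0.5000 -1.0000 2.5000 -1.0000]
Step 2: x=[4.1875 6.0000 9.8750 10.9375] v=[-1.1250 -1.0000 3.2500 -1.1250]
Step 3: x=[3.3281 6.0157 10.7969 10.8594] v=[-1.7188 0.0313 1.8438 -0.1563]
Step 4: x=[2.3906 6.5548 10.5391 11.5157] v=[-1.8750 1.0781 -0.5156 1.3125]
Step 5: x=[1.7442 7.0489 9.5294 12.6778] v=[-1.2929 0.9882 -2.0195 2.3242]
Step 6: x=[1.6739 6.8370 8.6866 13.8028] v=[-0.1406 -0.4239 -1.6856 2.2500]
Step 7: x=[2.1444 5.7967 8.6605 14.3988] v=[0.9410 -2.0807 -0.0523 1.1919]
Max displacement = 2.3988

Answer: 2.3988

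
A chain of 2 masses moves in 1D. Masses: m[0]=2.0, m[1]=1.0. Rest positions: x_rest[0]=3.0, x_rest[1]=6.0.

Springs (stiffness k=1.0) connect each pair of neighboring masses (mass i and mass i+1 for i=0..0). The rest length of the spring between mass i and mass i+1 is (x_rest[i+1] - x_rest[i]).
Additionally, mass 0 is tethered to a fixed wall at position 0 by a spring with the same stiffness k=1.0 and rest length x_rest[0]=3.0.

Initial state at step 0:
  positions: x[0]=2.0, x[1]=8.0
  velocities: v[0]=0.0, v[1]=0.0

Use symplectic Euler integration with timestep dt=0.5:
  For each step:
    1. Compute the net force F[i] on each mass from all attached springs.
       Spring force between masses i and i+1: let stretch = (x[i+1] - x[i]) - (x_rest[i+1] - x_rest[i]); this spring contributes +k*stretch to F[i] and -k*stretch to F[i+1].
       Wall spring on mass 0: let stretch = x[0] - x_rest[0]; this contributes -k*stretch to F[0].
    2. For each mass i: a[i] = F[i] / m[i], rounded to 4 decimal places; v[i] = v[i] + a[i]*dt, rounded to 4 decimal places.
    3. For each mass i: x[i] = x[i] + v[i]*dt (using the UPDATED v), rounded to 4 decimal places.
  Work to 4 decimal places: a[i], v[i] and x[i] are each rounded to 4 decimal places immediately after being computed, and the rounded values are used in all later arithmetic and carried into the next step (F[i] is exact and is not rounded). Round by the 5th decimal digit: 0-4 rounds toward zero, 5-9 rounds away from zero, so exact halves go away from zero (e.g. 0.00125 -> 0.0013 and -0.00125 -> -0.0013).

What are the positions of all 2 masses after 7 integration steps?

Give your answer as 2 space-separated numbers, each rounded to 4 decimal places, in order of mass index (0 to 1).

Answer: 2.5548 6.3649

Derivation:
Step 0: x=[2.0000 8.0000] v=[0.0000 0.0000]
Step 1: x=[2.5000 7.2500] v=[1.0000 -1.5000]
Step 2: x=[3.2813 6.0625] v=[1.5625 -2.3750]
Step 3: x=[4.0001 4.9297] v=[1.4375 -2.2656]
Step 4: x=[4.3351 4.3145] v=[0.6699 -1.2304]
Step 5: x=[4.1256 4.4545] v=[-0.4191 0.2799]
Step 6: x=[3.4415 5.2623] v=[-1.3683 1.6155]
Step 7: x=[2.5548 6.3649] v=[-1.7735 2.2051]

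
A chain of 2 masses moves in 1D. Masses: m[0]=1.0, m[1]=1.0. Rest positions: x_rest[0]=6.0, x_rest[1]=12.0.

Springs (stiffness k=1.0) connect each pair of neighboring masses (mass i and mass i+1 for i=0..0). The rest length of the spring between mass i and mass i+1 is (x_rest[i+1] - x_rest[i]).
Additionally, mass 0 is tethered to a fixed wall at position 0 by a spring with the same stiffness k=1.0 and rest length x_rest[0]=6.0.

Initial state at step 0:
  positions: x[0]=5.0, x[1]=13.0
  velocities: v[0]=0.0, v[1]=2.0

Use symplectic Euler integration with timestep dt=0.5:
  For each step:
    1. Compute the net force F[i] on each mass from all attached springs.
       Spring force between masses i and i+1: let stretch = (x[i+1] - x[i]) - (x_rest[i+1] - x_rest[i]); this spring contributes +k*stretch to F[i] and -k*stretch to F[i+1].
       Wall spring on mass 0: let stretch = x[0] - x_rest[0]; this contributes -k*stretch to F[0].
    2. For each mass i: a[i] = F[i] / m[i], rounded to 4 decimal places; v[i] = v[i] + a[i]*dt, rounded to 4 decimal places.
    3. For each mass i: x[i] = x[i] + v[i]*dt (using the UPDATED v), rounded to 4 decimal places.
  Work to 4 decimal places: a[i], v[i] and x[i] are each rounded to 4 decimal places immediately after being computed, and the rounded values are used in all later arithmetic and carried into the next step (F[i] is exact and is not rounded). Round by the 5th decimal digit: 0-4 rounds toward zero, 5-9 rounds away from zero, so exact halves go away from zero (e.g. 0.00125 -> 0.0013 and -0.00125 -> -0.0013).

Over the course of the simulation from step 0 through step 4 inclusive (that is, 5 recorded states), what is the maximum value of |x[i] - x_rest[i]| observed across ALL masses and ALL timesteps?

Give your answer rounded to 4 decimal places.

Step 0: x=[5.0000 13.0000] v=[0.0000 2.0000]
Step 1: x=[5.7500 13.5000] v=[1.5000 1.0000]
Step 2: x=[7.0000 13.5625] v=[2.5000 0.1250]
Step 3: x=[8.1407 13.4844] v=[2.2813 -0.1563]
Step 4: x=[8.5821 13.5704] v=[0.8828 0.1719]
Max displacement = 2.5821

Answer: 2.5821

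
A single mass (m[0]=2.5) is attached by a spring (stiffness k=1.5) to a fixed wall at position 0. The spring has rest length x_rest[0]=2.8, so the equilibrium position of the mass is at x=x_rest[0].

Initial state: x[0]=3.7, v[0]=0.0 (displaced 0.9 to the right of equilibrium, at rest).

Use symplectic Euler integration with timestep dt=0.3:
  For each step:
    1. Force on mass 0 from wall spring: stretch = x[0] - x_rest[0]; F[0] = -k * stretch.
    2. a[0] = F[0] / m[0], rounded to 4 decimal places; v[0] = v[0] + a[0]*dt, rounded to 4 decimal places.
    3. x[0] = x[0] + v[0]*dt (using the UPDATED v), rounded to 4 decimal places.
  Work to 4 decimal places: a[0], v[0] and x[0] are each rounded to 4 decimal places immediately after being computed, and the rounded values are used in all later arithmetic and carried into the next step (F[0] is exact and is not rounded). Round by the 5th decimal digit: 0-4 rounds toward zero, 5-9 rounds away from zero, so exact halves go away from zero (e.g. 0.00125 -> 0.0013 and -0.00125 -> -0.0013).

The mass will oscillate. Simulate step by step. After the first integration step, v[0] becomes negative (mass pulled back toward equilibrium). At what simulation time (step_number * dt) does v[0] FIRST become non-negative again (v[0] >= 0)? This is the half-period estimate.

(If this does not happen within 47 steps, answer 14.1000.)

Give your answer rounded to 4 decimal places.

Step 0: x=[3.7000] v=[0.0000]
Step 1: x=[3.6514] v=[-0.1620]
Step 2: x=[3.5568] v=[-0.3152]
Step 3: x=[3.4214] v=[-0.4514]
Step 4: x=[3.2524] v=[-0.5632]
Step 5: x=[3.0590] v=[-0.6446]
Step 6: x=[2.8516] v=[-0.6912]
Step 7: x=[2.6415] v=[-0.7005]
Step 8: x=[2.4399] v=[-0.6720]
Step 9: x=[2.2577] v=[-0.6072]
Step 10: x=[2.1048] v=[-0.5096]
Step 11: x=[1.9895] v=[-0.3845]
Step 12: x=[1.9179] v=[-0.2386]
Step 13: x=[1.8940] v=[-0.0798]
Step 14: x=[1.9190] v=[0.0833]
First v>=0 after going negative at step 14, time=4.2000

Answer: 4.2000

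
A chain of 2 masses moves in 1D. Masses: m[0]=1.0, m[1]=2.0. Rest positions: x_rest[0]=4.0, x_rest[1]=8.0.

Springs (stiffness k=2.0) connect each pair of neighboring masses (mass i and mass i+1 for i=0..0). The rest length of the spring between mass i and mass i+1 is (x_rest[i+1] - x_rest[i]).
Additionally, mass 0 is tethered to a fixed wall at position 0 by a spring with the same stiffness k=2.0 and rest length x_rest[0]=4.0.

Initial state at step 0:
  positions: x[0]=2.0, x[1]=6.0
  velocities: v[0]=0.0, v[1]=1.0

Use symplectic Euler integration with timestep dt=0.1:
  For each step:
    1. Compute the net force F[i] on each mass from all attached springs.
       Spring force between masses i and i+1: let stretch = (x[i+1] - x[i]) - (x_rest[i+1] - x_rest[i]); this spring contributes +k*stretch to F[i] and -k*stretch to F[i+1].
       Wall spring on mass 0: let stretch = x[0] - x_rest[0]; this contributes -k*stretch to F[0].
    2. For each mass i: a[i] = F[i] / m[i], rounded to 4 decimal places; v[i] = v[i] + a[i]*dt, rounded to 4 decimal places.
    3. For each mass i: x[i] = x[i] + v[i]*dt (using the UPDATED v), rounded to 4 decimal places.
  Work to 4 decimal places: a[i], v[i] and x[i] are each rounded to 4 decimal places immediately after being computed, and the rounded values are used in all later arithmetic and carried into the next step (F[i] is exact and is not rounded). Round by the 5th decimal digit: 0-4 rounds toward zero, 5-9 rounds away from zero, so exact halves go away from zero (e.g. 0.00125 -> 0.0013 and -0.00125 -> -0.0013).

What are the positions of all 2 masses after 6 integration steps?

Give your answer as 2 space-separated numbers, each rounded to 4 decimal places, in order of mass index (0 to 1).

Step 0: x=[2.0000 6.0000] v=[0.0000 1.0000]
Step 1: x=[2.0400 6.1000] v=[0.4000 1.0000]
Step 2: x=[2.1204 6.1994] v=[0.8040 0.9940]
Step 3: x=[2.2400 6.2980] v=[1.1957 0.9861]
Step 4: x=[2.3959 6.3960] v=[1.5593 0.9803]
Step 5: x=[2.5839 6.4940] v=[1.8801 0.9803]
Step 6: x=[2.7984 6.5929] v=[2.1453 0.9893]

Answer: 2.7984 6.5929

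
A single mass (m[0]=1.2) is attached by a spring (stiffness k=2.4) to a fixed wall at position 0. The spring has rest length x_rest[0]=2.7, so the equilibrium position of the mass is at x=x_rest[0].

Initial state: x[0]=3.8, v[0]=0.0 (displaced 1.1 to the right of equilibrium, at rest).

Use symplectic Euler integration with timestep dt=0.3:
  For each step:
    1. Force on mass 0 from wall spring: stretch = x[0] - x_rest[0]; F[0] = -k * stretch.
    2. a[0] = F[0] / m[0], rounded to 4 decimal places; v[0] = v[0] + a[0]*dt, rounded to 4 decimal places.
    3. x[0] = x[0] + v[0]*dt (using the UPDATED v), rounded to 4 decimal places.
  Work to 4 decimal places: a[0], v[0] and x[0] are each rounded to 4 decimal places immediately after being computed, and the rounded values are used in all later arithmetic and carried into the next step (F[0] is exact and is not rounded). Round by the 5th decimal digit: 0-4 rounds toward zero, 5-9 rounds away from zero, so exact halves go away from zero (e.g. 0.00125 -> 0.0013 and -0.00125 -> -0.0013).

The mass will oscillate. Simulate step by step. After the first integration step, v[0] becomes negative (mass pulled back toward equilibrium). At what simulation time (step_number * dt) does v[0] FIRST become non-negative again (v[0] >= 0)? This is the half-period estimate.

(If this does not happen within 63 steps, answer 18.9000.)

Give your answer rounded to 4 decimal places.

Answer: 2.4000

Derivation:
Step 0: x=[3.8000] v=[0.0000]
Step 1: x=[3.6020] v=[-0.6600]
Step 2: x=[3.2416] v=[-1.2012]
Step 3: x=[2.7837] v=[-1.5262]
Step 4: x=[2.3108] v=[-1.5764]
Step 5: x=[1.9079] v=[-1.3429]
Step 6: x=[1.6476] v=[-0.8676]
Step 7: x=[1.5767] v=[-0.2362]
Step 8: x=[1.7080] v=[0.4378]
First v>=0 after going negative at step 8, time=2.4000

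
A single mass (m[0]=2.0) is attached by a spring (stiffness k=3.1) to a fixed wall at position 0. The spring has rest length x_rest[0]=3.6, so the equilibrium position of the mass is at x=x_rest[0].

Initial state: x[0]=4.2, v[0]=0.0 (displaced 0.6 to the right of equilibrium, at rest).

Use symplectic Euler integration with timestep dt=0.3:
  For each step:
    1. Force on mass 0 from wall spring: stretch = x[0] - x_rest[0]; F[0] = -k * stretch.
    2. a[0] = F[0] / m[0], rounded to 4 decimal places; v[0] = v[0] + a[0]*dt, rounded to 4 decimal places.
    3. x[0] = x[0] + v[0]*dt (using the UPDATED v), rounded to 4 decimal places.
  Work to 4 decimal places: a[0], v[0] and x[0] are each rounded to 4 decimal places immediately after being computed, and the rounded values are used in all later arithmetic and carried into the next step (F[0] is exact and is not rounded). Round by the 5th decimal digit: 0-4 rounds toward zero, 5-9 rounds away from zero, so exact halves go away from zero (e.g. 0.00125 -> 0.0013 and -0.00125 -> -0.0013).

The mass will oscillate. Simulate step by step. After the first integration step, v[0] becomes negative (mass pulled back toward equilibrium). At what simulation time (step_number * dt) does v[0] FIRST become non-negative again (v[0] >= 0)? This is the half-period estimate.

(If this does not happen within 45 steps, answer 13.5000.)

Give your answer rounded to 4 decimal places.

Answer: 2.7000

Derivation:
Step 0: x=[4.2000] v=[0.0000]
Step 1: x=[4.1163] v=[-0.2790]
Step 2: x=[3.9606] v=[-0.5191]
Step 3: x=[3.7546] v=[-0.6868]
Step 4: x=[3.5270] v=[-0.7587]
Step 5: x=[3.3096] v=[-0.7247]
Step 6: x=[3.1327] v=[-0.5897]
Step 7: x=[3.0210] v=[-0.3724]
Step 8: x=[2.9900] v=[-0.1032]
Step 9: x=[3.0442] v=[0.1805]
First v>=0 after going negative at step 9, time=2.7000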